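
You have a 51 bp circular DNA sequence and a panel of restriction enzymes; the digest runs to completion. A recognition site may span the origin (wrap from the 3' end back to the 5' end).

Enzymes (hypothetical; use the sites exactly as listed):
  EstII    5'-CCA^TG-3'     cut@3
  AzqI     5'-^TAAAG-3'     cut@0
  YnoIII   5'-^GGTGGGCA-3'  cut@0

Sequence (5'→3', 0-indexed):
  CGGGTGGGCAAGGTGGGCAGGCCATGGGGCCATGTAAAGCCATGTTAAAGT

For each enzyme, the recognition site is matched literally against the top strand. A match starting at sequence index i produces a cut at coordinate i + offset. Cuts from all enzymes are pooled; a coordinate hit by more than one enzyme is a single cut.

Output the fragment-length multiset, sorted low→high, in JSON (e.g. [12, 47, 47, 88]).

[2,3,8,8,8,9,13]

Scan for sites:
  EstII CCATG/3: at [21, 29, 39] ⇒ [24, 32, 42]
  AzqI TAAAG/0: at [34, 45] ⇒ [34, 45]
  YnoIII GGTGGGCA/0: at [2, 11] ⇒ [2, 11]

Pooled cuts: [2, 11, 24, 32, 34, 42, 45]

Fragment lengths:
  2→11: 9 bp
  11→24: 13 bp
  24→32: 8 bp
  32→34: 2 bp
  34→42: 8 bp
  42→45: 3 bp
  45→2 (wrap): 51-45+2 = 8 bp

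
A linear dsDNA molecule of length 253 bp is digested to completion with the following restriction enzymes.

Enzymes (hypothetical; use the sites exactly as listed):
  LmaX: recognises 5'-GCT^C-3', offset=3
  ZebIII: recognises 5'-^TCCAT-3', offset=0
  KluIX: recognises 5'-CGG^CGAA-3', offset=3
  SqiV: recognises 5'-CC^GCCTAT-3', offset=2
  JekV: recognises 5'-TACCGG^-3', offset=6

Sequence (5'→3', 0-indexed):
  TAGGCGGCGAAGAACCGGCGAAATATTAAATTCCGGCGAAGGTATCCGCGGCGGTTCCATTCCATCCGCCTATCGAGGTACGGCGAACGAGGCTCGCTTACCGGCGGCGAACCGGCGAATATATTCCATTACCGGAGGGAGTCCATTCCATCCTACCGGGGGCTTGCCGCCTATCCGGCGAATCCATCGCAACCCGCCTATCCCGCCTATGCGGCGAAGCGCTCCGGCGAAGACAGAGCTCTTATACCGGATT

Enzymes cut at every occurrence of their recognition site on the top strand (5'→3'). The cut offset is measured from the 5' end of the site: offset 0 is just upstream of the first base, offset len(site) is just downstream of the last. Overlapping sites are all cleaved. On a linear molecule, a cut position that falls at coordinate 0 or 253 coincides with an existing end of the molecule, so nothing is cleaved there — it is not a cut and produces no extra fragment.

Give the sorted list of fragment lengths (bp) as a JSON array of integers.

Scan for sites:
  LmaX (GCTC, off=3): starts [91, 220, 237] → cuts [94, 223, 240]
  ZebIII (TCCAT, off=0): starts [55, 60, 124, 141, 146, 182] → cuts [55, 60, 124, 141, 146, 182]
  KluIX (CGGCGAA, off=3): starts [4, 15, 33, 80, 104, 112, 175, 211, 224] → cuts [7, 18, 36, 83, 107, 115, 178, 214, 227]
  SqiV (CCGCCTAT, off=2): starts [65, 166, 193, 202] → cuts [67, 168, 195, 204]
  JekV (TACCGG, off=6): starts [98, 129, 153, 244] → cuts [104, 135, 159, 250]

All cut coordinates (distinct, sorted): [7, 18, 36, 55, 60, 67, 83, 94, 104, 107, 115, 124, 135, 141, 146, 159, 168, 178, 182, 195, 204, 214, 223, 227, 240, 250]

Fragment lengths:
  [0,7): 7 bp
  [7,18): 11 bp
  [18,36): 18 bp
  [36,55): 19 bp
  [55,60): 5 bp
  [60,67): 7 bp
  [67,83): 16 bp
  [83,94): 11 bp
  [94,104): 10 bp
  [104,107): 3 bp
  [107,115): 8 bp
  [115,124): 9 bp
  [124,135): 11 bp
  [135,141): 6 bp
  [141,146): 5 bp
  [146,159): 13 bp
  [159,168): 9 bp
  [168,178): 10 bp
  [178,182): 4 bp
  [182,195): 13 bp
  [195,204): 9 bp
  [204,214): 10 bp
  [214,223): 9 bp
  [223,227): 4 bp
  [227,240): 13 bp
  [240,250): 10 bp
  [250,253): 3 bp

[3,3,4,4,5,5,6,7,7,8,9,9,9,9,10,10,10,10,11,11,11,13,13,13,16,18,19]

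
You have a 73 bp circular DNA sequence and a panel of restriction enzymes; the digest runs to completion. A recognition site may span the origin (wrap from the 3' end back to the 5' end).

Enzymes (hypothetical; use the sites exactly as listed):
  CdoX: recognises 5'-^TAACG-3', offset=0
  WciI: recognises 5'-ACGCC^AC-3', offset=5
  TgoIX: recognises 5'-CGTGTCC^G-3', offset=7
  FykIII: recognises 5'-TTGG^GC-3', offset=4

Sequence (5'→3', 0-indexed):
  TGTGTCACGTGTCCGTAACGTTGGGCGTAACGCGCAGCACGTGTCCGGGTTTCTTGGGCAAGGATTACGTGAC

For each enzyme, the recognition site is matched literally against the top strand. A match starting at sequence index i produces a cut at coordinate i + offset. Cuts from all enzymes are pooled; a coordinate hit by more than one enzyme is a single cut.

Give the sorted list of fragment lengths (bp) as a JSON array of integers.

Scan for sites:
  CdoX TAACG/0: at [15, 27] ⇒ [15, 27]
  WciI (ACGCCAC, off=5): no sites
  TgoIX CGTGTCCG/7: at [7, 39] ⇒ [14, 46]
  FykIII TTGGGC/4: at [20, 53] ⇒ [24, 57]

Pooled cuts: [14, 15, 24, 27, 46, 57]

Fragments:
  14→15: 1 bp
  15→24: 9 bp
  24→27: 3 bp
  27→46: 19 bp
  46→57: 11 bp
  57→14 (wrap): 73-57+14 = 30 bp

[1,3,9,11,19,30]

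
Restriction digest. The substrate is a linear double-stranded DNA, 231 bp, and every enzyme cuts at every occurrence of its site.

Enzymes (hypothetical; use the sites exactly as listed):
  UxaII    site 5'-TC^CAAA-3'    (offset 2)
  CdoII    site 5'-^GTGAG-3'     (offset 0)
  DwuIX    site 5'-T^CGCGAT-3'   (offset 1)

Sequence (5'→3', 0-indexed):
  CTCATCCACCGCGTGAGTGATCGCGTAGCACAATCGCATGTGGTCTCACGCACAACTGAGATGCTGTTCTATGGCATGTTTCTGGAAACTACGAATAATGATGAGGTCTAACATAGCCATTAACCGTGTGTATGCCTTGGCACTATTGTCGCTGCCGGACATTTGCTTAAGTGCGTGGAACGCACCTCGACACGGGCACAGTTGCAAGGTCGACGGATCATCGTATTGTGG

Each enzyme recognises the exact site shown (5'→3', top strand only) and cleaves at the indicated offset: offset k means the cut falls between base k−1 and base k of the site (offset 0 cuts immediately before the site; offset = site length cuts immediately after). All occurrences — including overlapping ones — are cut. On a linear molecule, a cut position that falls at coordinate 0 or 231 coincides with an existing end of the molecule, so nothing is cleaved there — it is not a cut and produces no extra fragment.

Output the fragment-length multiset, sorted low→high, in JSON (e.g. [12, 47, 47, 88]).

Scan for sites:
  UxaII (TCCAAA, off=2): no sites
  CdoII (GTGAG, off=0): starts [12] → cuts [12]
  DwuIX (TCGCGAT, off=1): no sites

Pooled cuts: [12]

Fragments:
  [0,12): 12 bp
  [12,231): 219 bp

[12,219]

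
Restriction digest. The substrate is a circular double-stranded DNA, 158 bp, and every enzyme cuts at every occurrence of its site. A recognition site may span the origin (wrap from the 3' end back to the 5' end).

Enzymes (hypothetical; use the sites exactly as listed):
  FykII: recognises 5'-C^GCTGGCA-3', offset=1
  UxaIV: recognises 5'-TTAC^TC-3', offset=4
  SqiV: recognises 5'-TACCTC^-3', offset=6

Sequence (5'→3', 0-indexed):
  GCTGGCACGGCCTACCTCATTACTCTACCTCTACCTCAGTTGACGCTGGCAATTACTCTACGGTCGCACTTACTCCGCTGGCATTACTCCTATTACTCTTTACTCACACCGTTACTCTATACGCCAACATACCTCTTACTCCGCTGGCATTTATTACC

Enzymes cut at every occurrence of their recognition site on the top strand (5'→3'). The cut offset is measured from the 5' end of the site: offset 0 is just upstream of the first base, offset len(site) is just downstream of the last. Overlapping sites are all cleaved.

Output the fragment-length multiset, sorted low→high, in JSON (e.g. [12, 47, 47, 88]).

[3,3,4,5,6,7,7,8,9,11,12,12,16,17,18,20]

Per-enzyme occurrences:
  FykII (CGCTGGCA, off=1): starts [43, 75, 141, 157] → cuts [0, 44, 76, 142]
  UxaIV (TTACTC, off=4): starts [19, 52, 69, 83, 92, 99, 111, 135] → cuts [23, 56, 73, 87, 96, 103, 115, 139]
  SqiV (TACCTC, off=6): starts [12, 25, 31, 129] → cuts [18, 31, 37, 135]

Pooled cuts: [0, 18, 23, 31, 37, 44, 56, 73, 76, 87, 96, 103, 115, 135, 139, 142]

Fragment lengths:
  0→18: 18 bp
  18→23: 5 bp
  23→31: 8 bp
  31→37: 6 bp
  37→44: 7 bp
  44→56: 12 bp
  56→73: 17 bp
  73→76: 3 bp
  76→87: 11 bp
  87→96: 9 bp
  96→103: 7 bp
  103→115: 12 bp
  115→135: 20 bp
  135→139: 4 bp
  139→142: 3 bp
  142→0 (wrap): 158-142+0 = 16 bp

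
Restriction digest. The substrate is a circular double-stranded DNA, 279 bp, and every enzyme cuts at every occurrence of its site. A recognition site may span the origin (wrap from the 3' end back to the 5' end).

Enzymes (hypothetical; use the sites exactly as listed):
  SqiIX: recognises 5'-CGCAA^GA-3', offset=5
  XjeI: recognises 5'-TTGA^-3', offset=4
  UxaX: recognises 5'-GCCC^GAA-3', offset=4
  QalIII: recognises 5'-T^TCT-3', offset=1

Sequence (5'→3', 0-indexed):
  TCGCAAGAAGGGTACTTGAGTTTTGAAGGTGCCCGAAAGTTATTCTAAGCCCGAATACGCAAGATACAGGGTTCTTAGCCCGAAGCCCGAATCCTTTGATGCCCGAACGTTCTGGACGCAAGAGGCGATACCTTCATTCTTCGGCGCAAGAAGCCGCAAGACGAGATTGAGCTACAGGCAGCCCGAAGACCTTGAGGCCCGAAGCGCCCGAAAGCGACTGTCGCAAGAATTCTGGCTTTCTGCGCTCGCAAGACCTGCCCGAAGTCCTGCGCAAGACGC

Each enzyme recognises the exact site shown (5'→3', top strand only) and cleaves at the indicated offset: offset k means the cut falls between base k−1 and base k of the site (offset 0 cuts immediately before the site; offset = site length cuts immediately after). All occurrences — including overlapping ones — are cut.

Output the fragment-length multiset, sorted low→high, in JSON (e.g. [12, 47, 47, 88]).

Scan for sites:
  SqiIX CGCAAGA/5: at [1, 57, 116, 144, 154, 221, 246, 269] ⇒ [6, 62, 121, 149, 159, 226, 251, 274]
  XjeI TTGA/4: at [15, 22, 95, 166, 191] ⇒ [19, 26, 99, 170, 195]
  UxaX GCCCGAA/4: at [30, 48, 77, 84, 100, 180, 196, 205, 256] ⇒ [34, 52, 81, 88, 104, 184, 200, 209, 260]
  QalIII TTCT/1: at [42, 71, 109, 136, 229, 237] ⇒ [43, 72, 110, 137, 230, 238]

All cut coordinates (distinct, sorted): [6, 19, 26, 34, 43, 52, 62, 72, 81, 88, 99, 104, 110, 121, 137, 149, 159, 170, 184, 195, 200, 209, 226, 230, 238, 251, 260, 274]

Fragment lengths:
  6→19: 13 bp
  19→26: 7 bp
  26→34: 8 bp
  34→43: 9 bp
  43→52: 9 bp
  52→62: 10 bp
  62→72: 10 bp
  72→81: 9 bp
  81→88: 7 bp
  88→99: 11 bp
  99→104: 5 bp
  104→110: 6 bp
  110→121: 11 bp
  121→137: 16 bp
  137→149: 12 bp
  149→159: 10 bp
  159→170: 11 bp
  170→184: 14 bp
  184→195: 11 bp
  195→200: 5 bp
  200→209: 9 bp
  209→226: 17 bp
  226→230: 4 bp
  230→238: 8 bp
  238→251: 13 bp
  251→260: 9 bp
  260→274: 14 bp
  274→6 (wrap): 279-274+6 = 11 bp

[4,5,5,6,7,7,8,8,9,9,9,9,9,10,10,10,11,11,11,11,11,12,13,13,14,14,16,17]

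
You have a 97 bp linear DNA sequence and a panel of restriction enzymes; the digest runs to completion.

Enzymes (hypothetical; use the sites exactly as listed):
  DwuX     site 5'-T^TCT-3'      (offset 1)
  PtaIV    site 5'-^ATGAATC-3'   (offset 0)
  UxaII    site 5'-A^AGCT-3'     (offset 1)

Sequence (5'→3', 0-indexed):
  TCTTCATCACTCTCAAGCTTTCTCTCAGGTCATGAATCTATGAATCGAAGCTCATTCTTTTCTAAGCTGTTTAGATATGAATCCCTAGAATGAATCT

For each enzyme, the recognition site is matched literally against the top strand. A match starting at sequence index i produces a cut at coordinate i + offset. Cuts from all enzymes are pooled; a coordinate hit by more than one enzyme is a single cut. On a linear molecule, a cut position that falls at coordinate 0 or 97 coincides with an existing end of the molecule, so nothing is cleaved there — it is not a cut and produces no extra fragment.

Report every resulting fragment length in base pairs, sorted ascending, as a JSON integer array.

[4,5,5,7,8,8,9,11,12,13,15]

Per-enzyme occurrences:
  DwuX (TTCT, off=1): starts [19, 54, 59] → cuts [20, 55, 60]
  PtaIV (ATGAATC, off=0): starts [31, 39, 76, 89] → cuts [31, 39, 76, 89]
  UxaII (AAGCT, off=1): starts [14, 47, 63] → cuts [15, 48, 64]

All cut coordinates (distinct, sorted): [15, 20, 31, 39, 48, 55, 60, 64, 76, 89]

Fragments:
  [0,15): 15 bp
  [15,20): 5 bp
  [20,31): 11 bp
  [31,39): 8 bp
  [39,48): 9 bp
  [48,55): 7 bp
  [55,60): 5 bp
  [60,64): 4 bp
  [64,76): 12 bp
  [76,89): 13 bp
  [89,97): 8 bp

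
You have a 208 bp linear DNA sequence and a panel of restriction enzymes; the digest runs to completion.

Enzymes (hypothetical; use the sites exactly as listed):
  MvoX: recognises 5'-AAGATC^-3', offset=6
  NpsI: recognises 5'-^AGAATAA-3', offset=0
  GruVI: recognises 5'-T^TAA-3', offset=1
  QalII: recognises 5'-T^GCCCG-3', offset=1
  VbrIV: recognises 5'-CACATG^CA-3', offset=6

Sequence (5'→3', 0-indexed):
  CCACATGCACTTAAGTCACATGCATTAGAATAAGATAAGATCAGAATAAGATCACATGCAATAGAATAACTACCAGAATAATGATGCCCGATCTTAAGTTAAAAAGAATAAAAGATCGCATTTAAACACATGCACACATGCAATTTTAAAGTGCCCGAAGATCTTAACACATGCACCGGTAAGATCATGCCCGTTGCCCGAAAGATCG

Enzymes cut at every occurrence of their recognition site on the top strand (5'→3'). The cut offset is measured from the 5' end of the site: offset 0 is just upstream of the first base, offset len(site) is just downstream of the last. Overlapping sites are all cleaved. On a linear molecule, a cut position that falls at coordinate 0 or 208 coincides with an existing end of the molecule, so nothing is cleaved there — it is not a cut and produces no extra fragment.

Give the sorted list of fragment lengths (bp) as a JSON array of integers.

Site scan:
  MvoX AAGATC/6: at [36, 47, 111, 157, 180, 201] ⇒ [42, 53, 117, 163, 186, 207]
  NpsI AGAATAA/0: at [26, 42, 62, 74, 104] ⇒ [26, 42, 62, 74, 104]
  GruVI TTAA/1: at [10, 93, 98, 121, 145, 163] ⇒ [11, 94, 99, 122, 146, 164]
  QalII TGCCCG/1: at [84, 151, 187, 194] ⇒ [85, 152, 188, 195]
  VbrIV CACATGCA/6: at [1, 16, 52, 126, 134, 167] ⇒ [7, 22, 58, 132, 140, 173]

Pooled cuts: [7, 11, 22, 26, 42, 53, 58, 62, 74, 85, 94, 99, 104, 117, 122, 132, 140, 146, 152, 163, 164, 173, 186, 188, 195, 207]

Fragments:
  [0,7): 7 bp
  [7,11): 4 bp
  [11,22): 11 bp
  [22,26): 4 bp
  [26,42): 16 bp
  [42,53): 11 bp
  [53,58): 5 bp
  [58,62): 4 bp
  [62,74): 12 bp
  [74,85): 11 bp
  [85,94): 9 bp
  [94,99): 5 bp
  [99,104): 5 bp
  [104,117): 13 bp
  [117,122): 5 bp
  [122,132): 10 bp
  [132,140): 8 bp
  [140,146): 6 bp
  [146,152): 6 bp
  [152,163): 11 bp
  [163,164): 1 bp
  [164,173): 9 bp
  [173,186): 13 bp
  [186,188): 2 bp
  [188,195): 7 bp
  [195,207): 12 bp
  [207,208): 1 bp

[1,1,2,4,4,4,5,5,5,5,6,6,7,7,8,9,9,10,11,11,11,11,12,12,13,13,16]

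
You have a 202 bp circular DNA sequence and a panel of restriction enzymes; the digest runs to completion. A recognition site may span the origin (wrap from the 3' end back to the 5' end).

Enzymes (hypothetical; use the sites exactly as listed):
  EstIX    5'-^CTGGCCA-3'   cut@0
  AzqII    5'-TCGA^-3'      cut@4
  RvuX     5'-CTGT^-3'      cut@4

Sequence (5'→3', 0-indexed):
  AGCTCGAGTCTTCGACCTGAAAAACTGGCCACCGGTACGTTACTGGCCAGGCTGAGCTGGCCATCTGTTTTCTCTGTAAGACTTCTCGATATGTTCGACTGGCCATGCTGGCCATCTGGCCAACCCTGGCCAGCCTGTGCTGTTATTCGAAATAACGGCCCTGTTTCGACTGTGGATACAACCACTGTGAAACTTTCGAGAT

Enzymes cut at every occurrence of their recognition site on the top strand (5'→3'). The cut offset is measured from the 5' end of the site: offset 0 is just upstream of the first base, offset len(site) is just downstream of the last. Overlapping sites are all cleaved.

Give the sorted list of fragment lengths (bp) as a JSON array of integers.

[4,5,5,7,8,8,9,9,9,9,10,10,11,12,12,13,14,14,15,18]

Site scan:
  EstIX (CTGGCCA, off=0): starts [24, 42, 56, 98, 107, 115, 125] → cuts [24, 42, 56, 98, 107, 115, 125]
  AzqII (TCGA, off=4): starts [3, 11, 85, 94, 146, 165, 195] → cuts [7, 15, 89, 98, 150, 169, 199]
  RvuX (CTGT, off=4): starts [64, 73, 134, 139, 160, 169, 184] → cuts [68, 77, 138, 143, 164, 173, 188]

All cut coordinates (distinct, sorted): [7, 15, 24, 42, 56, 68, 77, 89, 98, 107, 115, 125, 138, 143, 150, 164, 169, 173, 188, 199]

Fragment lengths:
  7→15: 8 bp
  15→24: 9 bp
  24→42: 18 bp
  42→56: 14 bp
  56→68: 12 bp
  68→77: 9 bp
  77→89: 12 bp
  89→98: 9 bp
  98→107: 9 bp
  107→115: 8 bp
  115→125: 10 bp
  125→138: 13 bp
  138→143: 5 bp
  143→150: 7 bp
  150→164: 14 bp
  164→169: 5 bp
  169→173: 4 bp
  173→188: 15 bp
  188→199: 11 bp
  199→7 (wrap): 202-199+7 = 10 bp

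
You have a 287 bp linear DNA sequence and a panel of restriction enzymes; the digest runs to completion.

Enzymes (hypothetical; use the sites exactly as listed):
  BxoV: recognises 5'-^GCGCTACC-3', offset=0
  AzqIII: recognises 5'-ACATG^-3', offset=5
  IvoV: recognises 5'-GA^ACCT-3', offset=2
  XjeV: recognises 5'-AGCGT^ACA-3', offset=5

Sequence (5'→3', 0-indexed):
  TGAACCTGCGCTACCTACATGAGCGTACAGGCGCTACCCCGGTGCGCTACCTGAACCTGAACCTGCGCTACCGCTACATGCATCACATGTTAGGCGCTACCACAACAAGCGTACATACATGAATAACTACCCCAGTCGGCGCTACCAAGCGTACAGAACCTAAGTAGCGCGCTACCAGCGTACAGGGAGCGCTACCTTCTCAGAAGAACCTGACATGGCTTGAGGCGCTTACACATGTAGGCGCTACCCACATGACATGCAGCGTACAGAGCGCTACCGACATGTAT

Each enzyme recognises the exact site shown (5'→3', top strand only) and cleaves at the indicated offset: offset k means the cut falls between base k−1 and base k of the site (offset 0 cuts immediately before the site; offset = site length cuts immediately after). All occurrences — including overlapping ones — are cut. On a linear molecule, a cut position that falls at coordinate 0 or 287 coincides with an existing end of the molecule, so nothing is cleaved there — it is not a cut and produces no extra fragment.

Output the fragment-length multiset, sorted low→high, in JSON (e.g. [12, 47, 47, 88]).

Site scan:
  BxoV GCGCTACC/0: at [7, 30, 43, 64, 93, 138, 168, 188, 240, 270] ⇒ [7, 30, 43, 64, 93, 138, 168, 188, 240, 270]
  AzqIII ACATG/5: at [16, 75, 84, 116, 212, 232, 249, 254, 279] ⇒ [21, 80, 89, 121, 217, 237, 254, 259, 284]
  IvoV GAACCT/2: at [1, 52, 58, 155, 205] ⇒ [3, 54, 60, 157, 207]
  XjeV AGCGTACA/5: at [21, 107, 147, 176, 260] ⇒ [26, 112, 152, 181, 265]

Pooled cuts: [3, 7, 21, 26, 30, 43, 54, 60, 64, 80, 89, 93, 112, 121, 138, 152, 157, 168, 181, 188, 207, 217, 237, 240, 254, 259, 265, 270, 284]

Fragments:
  [0,3): 3 bp
  [3,7): 4 bp
  [7,21): 14 bp
  [21,26): 5 bp
  [26,30): 4 bp
  [30,43): 13 bp
  [43,54): 11 bp
  [54,60): 6 bp
  [60,64): 4 bp
  [64,80): 16 bp
  [80,89): 9 bp
  [89,93): 4 bp
  [93,112): 19 bp
  [112,121): 9 bp
  [121,138): 17 bp
  [138,152): 14 bp
  [152,157): 5 bp
  [157,168): 11 bp
  [168,181): 13 bp
  [181,188): 7 bp
  [188,207): 19 bp
  [207,217): 10 bp
  [217,237): 20 bp
  [237,240): 3 bp
  [240,254): 14 bp
  [254,259): 5 bp
  [259,265): 6 bp
  [265,270): 5 bp
  [270,284): 14 bp
  [284,287): 3 bp

[3,3,3,4,4,4,4,5,5,5,5,6,6,7,9,9,10,11,11,13,13,14,14,14,14,16,17,19,19,20]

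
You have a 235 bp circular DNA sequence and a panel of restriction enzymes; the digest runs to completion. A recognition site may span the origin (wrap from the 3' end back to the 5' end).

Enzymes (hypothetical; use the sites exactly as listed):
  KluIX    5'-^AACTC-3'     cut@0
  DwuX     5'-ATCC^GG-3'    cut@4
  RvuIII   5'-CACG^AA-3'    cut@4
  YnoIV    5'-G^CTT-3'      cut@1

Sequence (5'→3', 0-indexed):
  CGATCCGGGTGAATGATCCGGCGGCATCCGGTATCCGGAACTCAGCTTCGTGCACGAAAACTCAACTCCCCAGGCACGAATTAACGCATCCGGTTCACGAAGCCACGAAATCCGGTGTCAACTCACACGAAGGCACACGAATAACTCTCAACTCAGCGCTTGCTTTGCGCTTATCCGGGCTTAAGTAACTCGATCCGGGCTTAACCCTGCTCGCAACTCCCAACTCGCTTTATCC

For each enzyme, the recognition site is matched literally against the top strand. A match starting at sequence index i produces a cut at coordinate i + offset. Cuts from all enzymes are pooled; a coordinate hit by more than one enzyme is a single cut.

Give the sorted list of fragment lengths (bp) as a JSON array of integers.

Per-enzyme occurrences:
  KluIX (AACTC, off=0): starts [38, 58, 63, 119, 142, 149, 186, 214, 221] → cuts [38, 58, 63, 119, 142, 149, 186, 214, 221]
  DwuX (ATCCGG, off=4): starts [2, 15, 25, 32, 87, 109, 172, 192] → cuts [6, 19, 29, 36, 91, 113, 176, 196]
  RvuIII (CACGAA, off=4): starts [52, 74, 95, 103, 125, 135] → cuts [56, 78, 99, 107, 129, 139]
  YnoIV (GCTT, off=1): starts [44, 157, 161, 168, 178, 198, 226] → cuts [45, 158, 162, 169, 179, 199, 227]

All cut coordinates (distinct, sorted): [6, 19, 29, 36, 38, 45, 56, 58, 63, 78, 91, 99, 107, 113, 119, 129, 139, 142, 149, 158, 162, 169, 176, 179, 186, 196, 199, 214, 221, 227]

Fragments:
  6→19: 13 bp
  19→29: 10 bp
  29→36: 7 bp
  36→38: 2 bp
  38→45: 7 bp
  45→56: 11 bp
  56→58: 2 bp
  58→63: 5 bp
  63→78: 15 bp
  78→91: 13 bp
  91→99: 8 bp
  99→107: 8 bp
  107→113: 6 bp
  113→119: 6 bp
  119→129: 10 bp
  129→139: 10 bp
  139→142: 3 bp
  142→149: 7 bp
  149→158: 9 bp
  158→162: 4 bp
  162→169: 7 bp
  169→176: 7 bp
  176→179: 3 bp
  179→186: 7 bp
  186→196: 10 bp
  196→199: 3 bp
  199→214: 15 bp
  214→221: 7 bp
  221→227: 6 bp
  227→6 (wrap): 235-227+6 = 14 bp

[2,2,3,3,3,4,5,6,6,6,7,7,7,7,7,7,7,8,8,9,10,10,10,10,11,13,13,14,15,15]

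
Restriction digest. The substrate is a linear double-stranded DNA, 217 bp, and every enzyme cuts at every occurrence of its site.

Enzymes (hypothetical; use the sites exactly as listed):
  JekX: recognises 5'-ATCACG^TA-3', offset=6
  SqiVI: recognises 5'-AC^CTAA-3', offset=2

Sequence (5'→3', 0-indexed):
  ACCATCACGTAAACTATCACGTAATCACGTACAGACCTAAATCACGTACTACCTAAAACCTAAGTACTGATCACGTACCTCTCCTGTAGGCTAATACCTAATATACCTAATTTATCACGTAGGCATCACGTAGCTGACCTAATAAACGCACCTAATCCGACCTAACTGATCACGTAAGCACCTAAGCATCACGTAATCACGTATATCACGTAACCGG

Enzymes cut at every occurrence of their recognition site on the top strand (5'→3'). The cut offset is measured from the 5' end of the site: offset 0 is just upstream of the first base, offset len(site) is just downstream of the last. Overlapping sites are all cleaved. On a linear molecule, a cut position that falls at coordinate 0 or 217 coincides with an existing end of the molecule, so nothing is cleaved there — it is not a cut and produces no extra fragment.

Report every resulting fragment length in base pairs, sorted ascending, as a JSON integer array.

Per-enzyme occurrences:
  JekX ATCACGTA/6: at [3, 15, 23, 40, 69, 113, 124, 168, 187, 195, 204] ⇒ [9, 21, 29, 46, 75, 119, 130, 174, 193, 201, 210]
  SqiVI ACCTAA/2: at [34, 50, 57, 95, 104, 136, 149, 159, 179] ⇒ [36, 52, 59, 97, 106, 138, 151, 161, 181]

Pooled cuts: [9, 21, 29, 36, 46, 52, 59, 75, 97, 106, 119, 130, 138, 151, 161, 174, 181, 193, 201, 210]

Fragment lengths:
  [0,9): 9 bp
  [9,21): 12 bp
  [21,29): 8 bp
  [29,36): 7 bp
  [36,46): 10 bp
  [46,52): 6 bp
  [52,59): 7 bp
  [59,75): 16 bp
  [75,97): 22 bp
  [97,106): 9 bp
  [106,119): 13 bp
  [119,130): 11 bp
  [130,138): 8 bp
  [138,151): 13 bp
  [151,161): 10 bp
  [161,174): 13 bp
  [174,181): 7 bp
  [181,193): 12 bp
  [193,201): 8 bp
  [201,210): 9 bp
  [210,217): 7 bp

[6,7,7,7,7,8,8,8,9,9,9,10,10,11,12,12,13,13,13,16,22]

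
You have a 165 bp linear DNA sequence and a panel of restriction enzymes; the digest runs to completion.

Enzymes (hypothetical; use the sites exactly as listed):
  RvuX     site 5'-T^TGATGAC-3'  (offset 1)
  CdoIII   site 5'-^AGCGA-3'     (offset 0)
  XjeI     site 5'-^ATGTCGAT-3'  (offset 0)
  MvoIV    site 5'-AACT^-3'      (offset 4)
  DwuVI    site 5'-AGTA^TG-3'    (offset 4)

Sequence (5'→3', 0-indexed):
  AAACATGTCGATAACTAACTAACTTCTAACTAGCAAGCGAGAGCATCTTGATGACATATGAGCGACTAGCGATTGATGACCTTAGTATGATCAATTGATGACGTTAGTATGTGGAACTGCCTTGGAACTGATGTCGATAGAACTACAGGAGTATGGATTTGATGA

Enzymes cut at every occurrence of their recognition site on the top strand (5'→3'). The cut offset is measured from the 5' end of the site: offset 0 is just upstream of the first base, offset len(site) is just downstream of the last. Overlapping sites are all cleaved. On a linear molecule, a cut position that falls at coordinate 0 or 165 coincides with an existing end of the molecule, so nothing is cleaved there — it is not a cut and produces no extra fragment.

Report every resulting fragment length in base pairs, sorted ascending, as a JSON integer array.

[1,4,4,4,4,6,7,7,8,9,9,11,12,12,12,13,14,14,14]

Scan for sites:
  RvuX TTGATGAC/1: at [47, 72, 94] ⇒ [48, 73, 95]
  CdoIII AGCGA/0: at [35, 60, 67] ⇒ [35, 60, 67]
  XjeI ATGTCGAT/0: at [4, 130] ⇒ [4, 130]
  MvoIV AACT/4: at [12, 16, 20, 27, 114, 125, 140] ⇒ [16, 20, 24, 31, 118, 129, 144]
  DwuVI AGTATG/4: at [83, 105, 149] ⇒ [87, 109, 153]

All cut coordinates (distinct, sorted): [4, 16, 20, 24, 31, 35, 48, 60, 67, 73, 87, 95, 109, 118, 129, 130, 144, 153]

Fragment lengths:
  [0,4): 4 bp
  [4,16): 12 bp
  [16,20): 4 bp
  [20,24): 4 bp
  [24,31): 7 bp
  [31,35): 4 bp
  [35,48): 13 bp
  [48,60): 12 bp
  [60,67): 7 bp
  [67,73): 6 bp
  [73,87): 14 bp
  [87,95): 8 bp
  [95,109): 14 bp
  [109,118): 9 bp
  [118,129): 11 bp
  [129,130): 1 bp
  [130,144): 14 bp
  [144,153): 9 bp
  [153,165): 12 bp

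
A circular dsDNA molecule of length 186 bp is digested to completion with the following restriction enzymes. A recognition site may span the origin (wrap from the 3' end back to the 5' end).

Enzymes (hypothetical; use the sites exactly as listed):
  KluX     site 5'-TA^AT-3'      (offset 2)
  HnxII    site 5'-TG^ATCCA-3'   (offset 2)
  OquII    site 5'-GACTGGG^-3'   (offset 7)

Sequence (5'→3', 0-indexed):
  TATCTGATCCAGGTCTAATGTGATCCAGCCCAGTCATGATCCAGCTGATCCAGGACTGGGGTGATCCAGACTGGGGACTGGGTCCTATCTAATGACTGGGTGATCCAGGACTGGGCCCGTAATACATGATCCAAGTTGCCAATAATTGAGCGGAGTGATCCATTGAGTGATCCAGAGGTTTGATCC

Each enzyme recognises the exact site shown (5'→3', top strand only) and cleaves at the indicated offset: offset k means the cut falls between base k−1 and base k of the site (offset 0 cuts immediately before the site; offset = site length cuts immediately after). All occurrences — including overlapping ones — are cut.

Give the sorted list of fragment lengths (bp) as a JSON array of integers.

Site scan:
  KluX TAAT/2: at [15, 89, 119, 142] ⇒ [17, 91, 121, 144]
  HnxII TGATCCA/2: at [4, 20, 36, 45, 61, 100, 126, 155, 167] ⇒ [6, 22, 38, 47, 63, 102, 128, 157, 169]
  OquII GACTGGG/7: at [53, 68, 75, 93, 108] ⇒ [60, 75, 82, 100, 115]

Pooled cuts: [6, 17, 22, 38, 47, 60, 63, 75, 82, 91, 100, 102, 115, 121, 128, 144, 157, 169]

Fragments:
  6→17: 11 bp
  17→22: 5 bp
  22→38: 16 bp
  38→47: 9 bp
  47→60: 13 bp
  60→63: 3 bp
  63→75: 12 bp
  75→82: 7 bp
  82→91: 9 bp
  91→100: 9 bp
  100→102: 2 bp
  102→115: 13 bp
  115→121: 6 bp
  121→128: 7 bp
  128→144: 16 bp
  144→157: 13 bp
  157→169: 12 bp
  169→6 (wrap): 186-169+6 = 23 bp

[2,3,5,6,7,7,9,9,9,11,12,12,13,13,13,16,16,23]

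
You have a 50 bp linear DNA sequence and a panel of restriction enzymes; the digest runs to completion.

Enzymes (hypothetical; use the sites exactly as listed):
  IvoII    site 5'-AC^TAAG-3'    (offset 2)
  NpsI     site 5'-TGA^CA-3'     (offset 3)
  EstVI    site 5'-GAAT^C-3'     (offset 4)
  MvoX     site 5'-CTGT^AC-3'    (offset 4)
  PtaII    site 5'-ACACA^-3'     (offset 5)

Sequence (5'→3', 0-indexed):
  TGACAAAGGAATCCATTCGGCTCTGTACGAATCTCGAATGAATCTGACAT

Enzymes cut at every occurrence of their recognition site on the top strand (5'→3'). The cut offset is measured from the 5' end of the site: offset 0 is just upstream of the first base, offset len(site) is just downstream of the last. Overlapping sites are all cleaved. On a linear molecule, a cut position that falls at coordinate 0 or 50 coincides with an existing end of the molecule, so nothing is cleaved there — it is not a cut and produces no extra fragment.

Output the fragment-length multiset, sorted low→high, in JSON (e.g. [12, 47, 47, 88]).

[3,3,4,6,9,11,14]

Site scan:
  IvoII (ACTAAG, off=2): no sites
  NpsI TGACA/3: at [0, 44] ⇒ [3, 47]
  EstVI GAATC/4: at [8, 28, 39] ⇒ [12, 32, 43]
  MvoX CTGTAC/4: at [22] ⇒ [26]
  PtaII (ACACA, off=5): no sites

All cut coordinates (distinct, sorted): [3, 12, 26, 32, 43, 47]

Fragments:
  [0,3): 3 bp
  [3,12): 9 bp
  [12,26): 14 bp
  [26,32): 6 bp
  [32,43): 11 bp
  [43,47): 4 bp
  [47,50): 3 bp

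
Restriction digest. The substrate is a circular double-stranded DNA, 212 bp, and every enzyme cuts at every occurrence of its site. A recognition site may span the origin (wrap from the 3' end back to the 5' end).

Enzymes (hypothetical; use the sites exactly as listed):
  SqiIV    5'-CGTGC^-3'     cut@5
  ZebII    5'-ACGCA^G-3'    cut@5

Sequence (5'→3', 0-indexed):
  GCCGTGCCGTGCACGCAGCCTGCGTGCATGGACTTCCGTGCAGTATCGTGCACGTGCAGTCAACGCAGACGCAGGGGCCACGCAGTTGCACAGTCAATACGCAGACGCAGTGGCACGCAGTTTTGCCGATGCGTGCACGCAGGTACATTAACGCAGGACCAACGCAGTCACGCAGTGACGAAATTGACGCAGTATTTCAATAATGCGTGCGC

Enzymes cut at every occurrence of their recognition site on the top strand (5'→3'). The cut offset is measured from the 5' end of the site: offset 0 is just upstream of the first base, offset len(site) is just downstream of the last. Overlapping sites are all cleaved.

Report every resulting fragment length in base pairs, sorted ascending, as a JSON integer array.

[5,5,5,6,6,6,8,9,10,10,10,10,11,11,14,14,17,17,19,19]

Scan for sites:
  SqiIV (CGTGC, off=5): starts [2, 7, 22, 36, 46, 52, 131, 205] → cuts [7, 12, 27, 41, 51, 57, 136, 210]
  ZebII (ACGCAG, off=5): starts [12, 62, 68, 79, 98, 104, 114, 136, 150, 161, 169, 186] → cuts [17, 67, 73, 84, 103, 109, 119, 141, 155, 166, 174, 191]

All cut coordinates (distinct, sorted): [7, 12, 17, 27, 41, 51, 57, 67, 73, 84, 103, 109, 119, 136, 141, 155, 166, 174, 191, 210]

Fragments:
  7→12: 5 bp
  12→17: 5 bp
  17→27: 10 bp
  27→41: 14 bp
  41→51: 10 bp
  51→57: 6 bp
  57→67: 10 bp
  67→73: 6 bp
  73→84: 11 bp
  84→103: 19 bp
  103→109: 6 bp
  109→119: 10 bp
  119→136: 17 bp
  136→141: 5 bp
  141→155: 14 bp
  155→166: 11 bp
  166→174: 8 bp
  174→191: 17 bp
  191→210: 19 bp
  210→7 (wrap): 212-210+7 = 9 bp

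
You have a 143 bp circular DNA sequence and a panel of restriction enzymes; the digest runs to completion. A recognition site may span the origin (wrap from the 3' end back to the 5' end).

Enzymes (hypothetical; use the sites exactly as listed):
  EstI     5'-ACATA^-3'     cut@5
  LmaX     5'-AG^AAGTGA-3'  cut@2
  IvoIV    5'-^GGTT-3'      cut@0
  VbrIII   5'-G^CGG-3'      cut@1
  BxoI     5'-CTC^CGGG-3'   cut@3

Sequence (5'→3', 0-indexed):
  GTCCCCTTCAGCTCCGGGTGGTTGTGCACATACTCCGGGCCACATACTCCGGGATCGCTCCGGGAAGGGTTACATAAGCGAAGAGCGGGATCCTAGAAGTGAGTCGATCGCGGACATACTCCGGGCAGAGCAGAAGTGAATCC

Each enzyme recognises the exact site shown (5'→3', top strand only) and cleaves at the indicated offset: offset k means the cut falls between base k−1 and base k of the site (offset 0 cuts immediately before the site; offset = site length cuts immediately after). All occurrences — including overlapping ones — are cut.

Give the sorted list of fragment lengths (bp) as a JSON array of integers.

Scan for sites:
  EstI (ACATA, off=5): starts [27, 41, 71, 113] → cuts [32, 46, 76, 118]
  LmaX (AGAAGTGA, off=2): starts [94, 131] → cuts [96, 133]
  IvoIV (GGTT, off=0): starts [19, 67] → cuts [19, 67]
  VbrIII (GCGG, off=1): starts [84, 109] → cuts [85, 110]
  BxoI (CTCCGGG, off=3): starts [11, 32, 46, 57, 118] → cuts [14, 35, 49, 60, 121]

All cut coordinates (distinct, sorted): [14, 19, 32, 35, 46, 49, 60, 67, 76, 85, 96, 110, 118, 121, 133]

Fragments:
  14→19: 5 bp
  19→32: 13 bp
  32→35: 3 bp
  35→46: 11 bp
  46→49: 3 bp
  49→60: 11 bp
  60→67: 7 bp
  67→76: 9 bp
  76→85: 9 bp
  85→96: 11 bp
  96→110: 14 bp
  110→118: 8 bp
  118→121: 3 bp
  121→133: 12 bp
  133→14 (wrap): 143-133+14 = 24 bp

[3,3,3,5,7,8,9,9,11,11,11,12,13,14,24]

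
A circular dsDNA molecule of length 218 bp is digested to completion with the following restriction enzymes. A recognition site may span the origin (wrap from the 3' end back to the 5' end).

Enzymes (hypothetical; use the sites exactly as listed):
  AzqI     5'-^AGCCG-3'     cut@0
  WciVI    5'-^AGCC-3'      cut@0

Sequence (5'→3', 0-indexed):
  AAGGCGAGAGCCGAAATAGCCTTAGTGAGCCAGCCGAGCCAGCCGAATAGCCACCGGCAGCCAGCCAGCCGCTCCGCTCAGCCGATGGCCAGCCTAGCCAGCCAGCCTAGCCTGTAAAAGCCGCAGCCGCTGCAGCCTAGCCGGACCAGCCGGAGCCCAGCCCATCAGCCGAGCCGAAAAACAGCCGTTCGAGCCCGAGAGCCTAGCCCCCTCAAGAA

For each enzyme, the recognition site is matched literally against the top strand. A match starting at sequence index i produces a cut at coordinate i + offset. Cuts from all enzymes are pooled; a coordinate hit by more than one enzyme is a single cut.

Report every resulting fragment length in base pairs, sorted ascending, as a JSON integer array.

[4,4,4,4,4,4,5,5,5,5,5,5,5,6,6,8,8,8,9,9,9,9,10,10,10,11,11,13,22]

Per-enzyme occurrences:
  AzqI AGCCG/0: at [8, 31, 40, 66, 79, 118, 124, 138, 147, 166, 171, 182] ⇒ [8, 31, 40, 66, 79, 118, 124, 138, 147, 166, 171, 182]
  WciVI AGCC/0: at [8, 17, 27, 31, 36, 40, 48, 58, 62, 66, 79, 90, 95, 99, 103, 108, 118, 124, 133, 138, 147, 153, 158, 166, 171, 182, 191, 199, 204] ⇒ [8, 17, 27, 31, 36, 40, 48, 58, 62, 66, 79, 90, 95, 99, 103, 108, 118, 124, 133, 138, 147, 153, 158, 166, 171, 182, 191, 199, 204]

All cut coordinates (distinct, sorted): [8, 17, 27, 31, 36, 40, 48, 58, 62, 66, 79, 90, 95, 99, 103, 108, 118, 124, 133, 138, 147, 153, 158, 166, 171, 182, 191, 199, 204]

Fragment lengths:
  8→17: 9 bp
  17→27: 10 bp
  27→31: 4 bp
  31→36: 5 bp
  36→40: 4 bp
  40→48: 8 bp
  48→58: 10 bp
  58→62: 4 bp
  62→66: 4 bp
  66→79: 13 bp
  79→90: 11 bp
  90→95: 5 bp
  95→99: 4 bp
  99→103: 4 bp
  103→108: 5 bp
  108→118: 10 bp
  118→124: 6 bp
  124→133: 9 bp
  133→138: 5 bp
  138→147: 9 bp
  147→153: 6 bp
  153→158: 5 bp
  158→166: 8 bp
  166→171: 5 bp
  171→182: 11 bp
  182→191: 9 bp
  191→199: 8 bp
  199→204: 5 bp
  204→8 (wrap): 218-204+8 = 22 bp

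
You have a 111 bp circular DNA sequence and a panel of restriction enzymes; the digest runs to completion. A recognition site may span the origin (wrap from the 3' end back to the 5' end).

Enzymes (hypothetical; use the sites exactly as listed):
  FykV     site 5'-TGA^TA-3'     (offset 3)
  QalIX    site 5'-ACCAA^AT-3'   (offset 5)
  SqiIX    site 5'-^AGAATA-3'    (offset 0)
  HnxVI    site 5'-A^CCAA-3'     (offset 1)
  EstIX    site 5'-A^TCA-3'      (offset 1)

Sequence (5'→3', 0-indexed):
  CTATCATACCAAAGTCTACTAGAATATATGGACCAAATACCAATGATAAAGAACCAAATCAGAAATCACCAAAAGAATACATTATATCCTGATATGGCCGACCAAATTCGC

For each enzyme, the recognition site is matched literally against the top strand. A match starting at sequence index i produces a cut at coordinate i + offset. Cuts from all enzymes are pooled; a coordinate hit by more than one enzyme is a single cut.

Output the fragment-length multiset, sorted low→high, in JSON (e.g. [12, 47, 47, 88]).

Per-enzyme occurrences:
  FykV TGATA/3: at [43, 89] ⇒ [46, 92]
  QalIX ACCAAAT/5: at [31, 52, 100] ⇒ [36, 57, 105]
  SqiIX AGAATA/0: at [20, 73] ⇒ [20, 73]
  HnxVI ACCAA/1: at [7, 31, 38, 52, 67, 100] ⇒ [8, 32, 39, 53, 68, 101]
  EstIX ATCA/1: at [2, 57, 64] ⇒ [3, 58, 65]

All cut coordinates (distinct, sorted): [3, 8, 20, 32, 36, 39, 46, 53, 57, 58, 65, 68, 73, 92, 101, 105]

Fragments:
  3→8: 5 bp
  8→20: 12 bp
  20→32: 12 bp
  32→36: 4 bp
  36→39: 3 bp
  39→46: 7 bp
  46→53: 7 bp
  53→57: 4 bp
  57→58: 1 bp
  58→65: 7 bp
  65→68: 3 bp
  68→73: 5 bp
  73→92: 19 bp
  92→101: 9 bp
  101→105: 4 bp
  105→3 (wrap): 111-105+3 = 9 bp

[1,3,3,4,4,4,5,5,7,7,7,9,9,12,12,19]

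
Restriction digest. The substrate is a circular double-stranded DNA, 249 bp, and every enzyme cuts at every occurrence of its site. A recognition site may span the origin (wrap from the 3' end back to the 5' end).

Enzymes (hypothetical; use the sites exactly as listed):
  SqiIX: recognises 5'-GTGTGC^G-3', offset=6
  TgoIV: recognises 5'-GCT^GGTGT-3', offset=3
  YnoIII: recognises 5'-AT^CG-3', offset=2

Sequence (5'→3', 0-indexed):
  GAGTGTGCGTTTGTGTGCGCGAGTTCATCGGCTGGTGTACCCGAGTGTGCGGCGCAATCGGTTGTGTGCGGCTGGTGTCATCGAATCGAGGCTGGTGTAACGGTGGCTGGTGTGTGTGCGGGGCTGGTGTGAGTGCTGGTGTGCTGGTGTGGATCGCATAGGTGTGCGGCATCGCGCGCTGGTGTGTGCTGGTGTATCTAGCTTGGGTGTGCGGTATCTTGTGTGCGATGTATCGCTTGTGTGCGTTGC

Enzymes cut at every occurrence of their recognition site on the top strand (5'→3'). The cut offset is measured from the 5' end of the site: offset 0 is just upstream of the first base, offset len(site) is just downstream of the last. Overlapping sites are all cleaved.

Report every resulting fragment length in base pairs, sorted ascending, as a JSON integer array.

Scan for sites:
  SqiIX GTGTGCG/6: at [2, 12, 44, 63, 113, 161, 206, 220, 238] ⇒ [8, 18, 50, 69, 119, 167, 212, 226, 244]
  TgoIV GCTGGTGT/3: at [30, 70, 90, 105, 122, 134, 142, 177, 187] ⇒ [33, 73, 93, 108, 125, 137, 145, 180, 190]
  YnoIII ATCG/2: at [26, 56, 79, 84, 152, 170, 231] ⇒ [28, 58, 81, 86, 154, 172, 233]

All cut coordinates (distinct, sorted): [8, 18, 28, 33, 50, 58, 69, 73, 81, 86, 93, 108, 119, 125, 137, 145, 154, 167, 172, 180, 190, 212, 226, 233, 244]

Fragment lengths:
  8→18: 10 bp
  18→28: 10 bp
  28→33: 5 bp
  33→50: 17 bp
  50→58: 8 bp
  58→69: 11 bp
  69→73: 4 bp
  73→81: 8 bp
  81→86: 5 bp
  86→93: 7 bp
  93→108: 15 bp
  108→119: 11 bp
  119→125: 6 bp
  125→137: 12 bp
  137→145: 8 bp
  145→154: 9 bp
  154→167: 13 bp
  167→172: 5 bp
  172→180: 8 bp
  180→190: 10 bp
  190→212: 22 bp
  212→226: 14 bp
  226→233: 7 bp
  233→244: 11 bp
  244→8 (wrap): 249-244+8 = 13 bp

[4,5,5,5,6,7,7,8,8,8,8,9,10,10,10,11,11,11,12,13,13,14,15,17,22]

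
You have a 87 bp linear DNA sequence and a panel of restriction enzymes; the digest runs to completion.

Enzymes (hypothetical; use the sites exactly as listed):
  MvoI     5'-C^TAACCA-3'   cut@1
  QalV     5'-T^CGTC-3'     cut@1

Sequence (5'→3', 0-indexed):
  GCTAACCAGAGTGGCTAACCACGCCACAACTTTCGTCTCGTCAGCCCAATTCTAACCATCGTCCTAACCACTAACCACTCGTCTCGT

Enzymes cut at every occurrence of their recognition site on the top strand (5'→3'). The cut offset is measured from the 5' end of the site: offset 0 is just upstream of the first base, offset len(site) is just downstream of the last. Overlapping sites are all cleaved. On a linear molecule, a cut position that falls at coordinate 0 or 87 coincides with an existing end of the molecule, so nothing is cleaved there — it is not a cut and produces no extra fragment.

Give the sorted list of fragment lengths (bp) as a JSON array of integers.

Per-enzyme occurrences:
  MvoI (CTAACCA, off=1): starts [1, 14, 51, 63, 70] → cuts [2, 15, 52, 64, 71]
  QalV (TCGTC, off=1): starts [32, 37, 58, 78] → cuts [33, 38, 59, 79]

Pooled cuts: [2, 15, 33, 38, 52, 59, 64, 71, 79]

Fragments:
  [0,2): 2 bp
  [2,15): 13 bp
  [15,33): 18 bp
  [33,38): 5 bp
  [38,52): 14 bp
  [52,59): 7 bp
  [59,64): 5 bp
  [64,71): 7 bp
  [71,79): 8 bp
  [79,87): 8 bp

[2,5,5,7,7,8,8,13,14,18]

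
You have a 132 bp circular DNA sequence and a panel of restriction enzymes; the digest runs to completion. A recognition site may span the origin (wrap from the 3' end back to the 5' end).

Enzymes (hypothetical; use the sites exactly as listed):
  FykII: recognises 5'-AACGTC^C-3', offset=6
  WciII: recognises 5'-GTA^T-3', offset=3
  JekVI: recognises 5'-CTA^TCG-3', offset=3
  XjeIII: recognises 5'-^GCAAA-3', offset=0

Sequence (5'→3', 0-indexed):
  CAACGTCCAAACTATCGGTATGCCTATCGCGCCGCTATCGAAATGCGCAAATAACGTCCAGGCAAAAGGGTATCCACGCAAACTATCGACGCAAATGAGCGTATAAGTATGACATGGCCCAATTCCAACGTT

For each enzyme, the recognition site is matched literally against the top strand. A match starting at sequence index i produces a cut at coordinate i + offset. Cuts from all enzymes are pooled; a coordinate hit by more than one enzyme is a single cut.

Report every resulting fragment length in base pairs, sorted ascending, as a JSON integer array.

Site scan:
  FykII (AACGTCC, off=6): starts [1, 52] → cuts [7, 58]
  WciII (GTAT, off=3): starts [17, 69, 100, 106] → cuts [20, 72, 103, 109]
  JekVI (CTATCG, off=3): starts [11, 23, 34, 82] → cuts [14, 26, 37, 85]
  XjeIII (GCAAA, off=0): starts [46, 61, 77, 90] → cuts [46, 61, 77, 90]

Pooled cuts: [7, 14, 20, 26, 37, 46, 58, 61, 72, 77, 85, 90, 103, 109]

Fragments:
  7→14: 7 bp
  14→20: 6 bp
  20→26: 6 bp
  26→37: 11 bp
  37→46: 9 bp
  46→58: 12 bp
  58→61: 3 bp
  61→72: 11 bp
  72→77: 5 bp
  77→85: 8 bp
  85→90: 5 bp
  90→103: 13 bp
  103→109: 6 bp
  109→7 (wrap): 132-109+7 = 30 bp

[3,5,5,6,6,6,7,8,9,11,11,12,13,30]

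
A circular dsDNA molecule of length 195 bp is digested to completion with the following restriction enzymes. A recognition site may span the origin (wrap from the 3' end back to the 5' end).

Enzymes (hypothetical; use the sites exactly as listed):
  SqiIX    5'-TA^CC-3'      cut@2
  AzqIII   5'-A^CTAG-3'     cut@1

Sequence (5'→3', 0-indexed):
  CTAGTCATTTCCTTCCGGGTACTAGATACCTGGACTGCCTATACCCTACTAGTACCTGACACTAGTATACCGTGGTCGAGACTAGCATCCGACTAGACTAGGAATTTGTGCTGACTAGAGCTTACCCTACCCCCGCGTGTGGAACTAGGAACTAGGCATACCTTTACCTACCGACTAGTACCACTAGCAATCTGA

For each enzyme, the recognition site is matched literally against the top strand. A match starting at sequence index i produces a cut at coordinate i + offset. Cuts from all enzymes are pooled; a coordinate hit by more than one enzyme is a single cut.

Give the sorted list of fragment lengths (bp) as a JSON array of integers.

[3,4,4,5,5,5,6,6,6,7,7,7,8,9,10,11,12,12,15,15,17,21]

Scan for sites:
  SqiIX TACC/2: at [26, 41, 52, 67, 122, 127, 158, 164, 168, 178] ⇒ [28, 43, 54, 69, 124, 129, 160, 166, 170, 180]
  AzqIII ACTAG/1: at [20, 47, 60, 80, 91, 96, 113, 143, 150, 173, 182, 194] ⇒ [0, 21, 48, 61, 81, 92, 97, 114, 144, 151, 174, 183]

All cut coordinates (distinct, sorted): [0, 21, 28, 43, 48, 54, 61, 69, 81, 92, 97, 114, 124, 129, 144, 151, 160, 166, 170, 174, 180, 183]

Fragments:
  0→21: 21 bp
  21→28: 7 bp
  28→43: 15 bp
  43→48: 5 bp
  48→54: 6 bp
  54→61: 7 bp
  61→69: 8 bp
  69→81: 12 bp
  81→92: 11 bp
  92→97: 5 bp
  97→114: 17 bp
  114→124: 10 bp
  124→129: 5 bp
  129→144: 15 bp
  144→151: 7 bp
  151→160: 9 bp
  160→166: 6 bp
  166→170: 4 bp
  170→174: 4 bp
  174→180: 6 bp
  180→183: 3 bp
  183→0 (wrap): 195-183+0 = 12 bp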